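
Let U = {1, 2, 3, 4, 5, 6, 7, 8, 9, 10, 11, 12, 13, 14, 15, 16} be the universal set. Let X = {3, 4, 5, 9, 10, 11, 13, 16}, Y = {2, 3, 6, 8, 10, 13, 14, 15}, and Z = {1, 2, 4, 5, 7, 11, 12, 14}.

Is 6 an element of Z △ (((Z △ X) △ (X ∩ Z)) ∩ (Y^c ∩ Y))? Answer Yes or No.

6 ∉ Z and 6 ∉ X, so 6 ∉ Z △ X
6 ∉ X and 6 ∉ Z, so 6 ∉ X ∩ Z
6 ∉ (Z △ X) and 6 ∉ (X ∩ Z), so 6 ∉ (Z △ X) △ (X ∩ Z)
6 ∈ Y, so 6 ∉ Y^c
6 ∉ Y^c and 6 ∈ Y, so 6 ∉ Y^c ∩ Y
6 ∉ ((Z △ X) △ (X ∩ Z)) and 6 ∉ (Y^c ∩ Y), so 6 ∉ ((Z △ X) △ (X ∩ Z)) ∩ (Y^c ∩ Y)
6 ∉ Z and 6 ∉ (((Z △ X) △ (X ∩ Z)) ∩ (Y^c ∩ Y)), so 6 ∉ Z △ (((Z △ X) △ (X ∩ Z)) ∩ (Y^c ∩ Y))

No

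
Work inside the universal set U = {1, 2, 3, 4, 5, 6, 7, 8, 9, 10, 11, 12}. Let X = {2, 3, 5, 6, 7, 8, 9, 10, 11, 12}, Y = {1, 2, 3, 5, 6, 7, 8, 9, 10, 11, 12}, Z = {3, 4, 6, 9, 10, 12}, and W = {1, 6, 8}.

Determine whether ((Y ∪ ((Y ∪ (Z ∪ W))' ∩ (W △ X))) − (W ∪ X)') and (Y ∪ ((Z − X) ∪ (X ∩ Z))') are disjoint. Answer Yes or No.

Z ∪ W = {1, 3, 4, 6, 8, 9, 10, 12}
Y ∪ (Z ∪ W) = {1, 2, 3, 4, 5, 6, 7, 8, 9, 10, 11, 12}
(Y ∪ (Z ∪ W))' = {}
W △ X = {1, 2, 3, 5, 7, 9, 10, 11, 12}
(Y ∪ (Z ∪ W))' ∩ (W △ X) = {}
Y ∪ ((Y ∪ (Z ∪ W))' ∩ (W △ X)) = {1, 2, 3, 5, 6, 7, 8, 9, 10, 11, 12}
W ∪ X = {1, 2, 3, 5, 6, 7, 8, 9, 10, 11, 12}
(W ∪ X)' = {4}
(Y ∪ ((Y ∪ (Z ∪ W))' ∩ (W △ X))) − (W ∪ X)' = {1, 2, 3, 5, 6, 7, 8, 9, 10, 11, 12}
Z − X = {4}
X ∩ Z = {3, 6, 9, 10, 12}
(Z − X) ∪ (X ∩ Z) = {3, 4, 6, 9, 10, 12}
((Z − X) ∪ (X ∩ Z))' = {1, 2, 5, 7, 8, 11}
Y ∪ ((Z − X) ∪ (X ∩ Z))' = {1, 2, 3, 5, 6, 7, 8, 9, 10, 11, 12}
1 lies in both, so they are not disjoint.

No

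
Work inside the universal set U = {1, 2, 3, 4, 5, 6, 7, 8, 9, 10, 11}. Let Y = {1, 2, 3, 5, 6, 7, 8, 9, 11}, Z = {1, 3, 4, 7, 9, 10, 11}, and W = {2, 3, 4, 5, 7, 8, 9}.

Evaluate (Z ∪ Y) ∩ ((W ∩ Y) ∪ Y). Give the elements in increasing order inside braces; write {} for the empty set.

Z ∪ Y = {1, 2, 3, 4, 5, 6, 7, 8, 9, 10, 11}
W ∩ Y = {2, 3, 5, 7, 8, 9}
(W ∩ Y) ∪ Y = {1, 2, 3, 5, 6, 7, 8, 9, 11}
(Z ∪ Y) ∩ ((W ∩ Y) ∪ Y) = {1, 2, 3, 5, 6, 7, 8, 9, 11}

{1, 2, 3, 5, 6, 7, 8, 9, 11}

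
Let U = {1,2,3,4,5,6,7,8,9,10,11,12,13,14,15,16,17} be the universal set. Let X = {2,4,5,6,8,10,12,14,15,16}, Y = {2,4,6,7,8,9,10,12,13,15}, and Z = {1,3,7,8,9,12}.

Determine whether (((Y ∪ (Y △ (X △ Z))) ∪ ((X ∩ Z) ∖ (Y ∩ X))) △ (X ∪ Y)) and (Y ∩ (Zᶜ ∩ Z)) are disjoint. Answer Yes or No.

Yes

X △ Z = {1,2,3,4,5,6,7,9,10,14,15,16}
Y △ (X △ Z) = {1,3,5,8,12,13,14,16}
Y ∪ (Y △ (X △ Z)) = {1,2,3,4,5,6,7,8,9,10,12,13,14,15,16}
X ∩ Z = {8,12}
Y ∩ X = {2,4,6,8,10,12,15}
(X ∩ Z) ∖ (Y ∩ X) = {}
(Y ∪ (Y △ (X △ Z))) ∪ ((X ∩ Z) ∖ (Y ∩ X)) = {1,2,3,4,5,6,7,8,9,10,12,13,14,15,16}
X ∪ Y = {2,4,5,6,7,8,9,10,12,13,14,15,16}
((Y ∪ (Y △ (X △ Z))) ∪ ((X ∩ Z) ∖ (Y ∩ X))) △ (X ∪ Y) = {1,3}
Zᶜ = {2,4,5,6,10,11,13,14,15,16,17}
Zᶜ ∩ Z = {}
Y ∩ (Zᶜ ∩ Z) = {}
{1,3} and {} share no elements.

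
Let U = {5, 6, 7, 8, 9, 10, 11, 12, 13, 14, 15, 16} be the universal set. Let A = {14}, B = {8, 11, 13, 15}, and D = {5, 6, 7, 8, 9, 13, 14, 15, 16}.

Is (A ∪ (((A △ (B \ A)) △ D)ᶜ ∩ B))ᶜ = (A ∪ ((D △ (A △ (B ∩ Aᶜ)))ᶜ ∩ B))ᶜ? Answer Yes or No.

B \ A = {8, 11, 13, 15}
A △ (B \ A) = {8, 11, 13, 14, 15}
(A △ (B \ A)) △ D = {5, 6, 7, 9, 11, 16}
((A △ (B \ A)) △ D)ᶜ = {8, 10, 12, 13, 14, 15}
((A △ (B \ A)) △ D)ᶜ ∩ B = {8, 13, 15}
A ∪ (((A △ (B \ A)) △ D)ᶜ ∩ B) = {8, 13, 14, 15}
(A ∪ (((A △ (B \ A)) △ D)ᶜ ∩ B))ᶜ = {5, 6, 7, 9, 10, 11, 12, 16}
Aᶜ = {5, 6, 7, 8, 9, 10, 11, 12, 13, 15, 16}
B ∩ Aᶜ = {8, 11, 13, 15}
A △ (B ∩ Aᶜ) = {8, 11, 13, 14, 15}
D △ (A △ (B ∩ Aᶜ)) = {5, 6, 7, 9, 11, 16}
(D △ (A △ (B ∩ Aᶜ)))ᶜ = {8, 10, 12, 13, 14, 15}
(D △ (A △ (B ∩ Aᶜ)))ᶜ ∩ B = {8, 13, 15}
A ∪ ((D △ (A △ (B ∩ Aᶜ)))ᶜ ∩ B) = {8, 13, 14, 15}
(A ∪ ((D △ (A △ (B ∩ Aᶜ)))ᶜ ∩ B))ᶜ = {5, 6, 7, 9, 10, 11, 12, 16}
Both equal {5, 6, 7, 9, 10, 11, 12, 16}, so (A ∪ (((A △ (B \ A)) △ D)ᶜ ∩ B))ᶜ = (A ∪ ((D △ (A △ (B ∩ Aᶜ)))ᶜ ∩ B))ᶜ.

Yes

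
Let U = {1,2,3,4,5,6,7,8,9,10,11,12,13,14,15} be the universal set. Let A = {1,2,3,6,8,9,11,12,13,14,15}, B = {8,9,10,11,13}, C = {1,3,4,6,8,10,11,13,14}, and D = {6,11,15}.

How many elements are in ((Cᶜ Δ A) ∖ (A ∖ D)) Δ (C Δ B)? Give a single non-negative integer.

8

Cᶜ = {2,5,7,9,12,15}
Cᶜ Δ A = {1,3,5,6,7,8,11,13,14}
A ∖ D = {1,2,3,8,9,12,13,14}
(Cᶜ Δ A) ∖ (A ∖ D) = {5,6,7,11}
C Δ B = {1,3,4,6,9,14}
((Cᶜ Δ A) ∖ (A ∖ D)) Δ (C Δ B) = {1,3,4,5,7,9,11,14}
|((Cᶜ Δ A) ∖ (A ∖ D)) Δ (C Δ B)| = 8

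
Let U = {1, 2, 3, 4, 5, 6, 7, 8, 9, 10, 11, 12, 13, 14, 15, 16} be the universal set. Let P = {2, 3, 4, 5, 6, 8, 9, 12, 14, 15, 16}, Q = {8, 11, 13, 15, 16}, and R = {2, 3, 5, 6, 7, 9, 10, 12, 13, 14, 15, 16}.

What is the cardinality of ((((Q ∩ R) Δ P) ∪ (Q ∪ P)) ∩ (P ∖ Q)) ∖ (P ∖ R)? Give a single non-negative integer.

Q ∩ R = {13, 15, 16}
(Q ∩ R) Δ P = {2, 3, 4, 5, 6, 8, 9, 12, 13, 14}
Q ∪ P = {2, 3, 4, 5, 6, 8, 9, 11, 12, 13, 14, 15, 16}
((Q ∩ R) Δ P) ∪ (Q ∪ P) = {2, 3, 4, 5, 6, 8, 9, 11, 12, 13, 14, 15, 16}
P ∖ Q = {2, 3, 4, 5, 6, 9, 12, 14}
(((Q ∩ R) Δ P) ∪ (Q ∪ P)) ∩ (P ∖ Q) = {2, 3, 4, 5, 6, 9, 12, 14}
P ∖ R = {4, 8}
((((Q ∩ R) Δ P) ∪ (Q ∪ P)) ∩ (P ∖ Q)) ∖ (P ∖ R) = {2, 3, 5, 6, 9, 12, 14}
|((((Q ∩ R) Δ P) ∪ (Q ∪ P)) ∩ (P ∖ Q)) ∖ (P ∖ R)| = 7

7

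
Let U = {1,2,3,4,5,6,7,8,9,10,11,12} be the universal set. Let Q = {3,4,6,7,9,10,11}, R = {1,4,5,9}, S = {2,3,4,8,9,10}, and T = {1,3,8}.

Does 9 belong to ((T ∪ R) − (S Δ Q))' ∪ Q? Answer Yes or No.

9 ∉ T and 9 ∈ R, so 9 ∈ T ∪ R
9 ∈ S and 9 ∈ Q, so 9 ∉ S Δ Q
9 ∈ (T ∪ R) and 9 ∉ (S Δ Q), so 9 ∈ (T ∪ R) − (S Δ Q)
9 ∉ ((T ∪ R) − (S Δ Q))' since 9 ∈ ((T ∪ R) − (S Δ Q))
9 ∉ ((T ∪ R) − (S Δ Q))' and 9 ∈ Q, so 9 ∈ ((T ∪ R) − (S Δ Q))' ∪ Q

Yes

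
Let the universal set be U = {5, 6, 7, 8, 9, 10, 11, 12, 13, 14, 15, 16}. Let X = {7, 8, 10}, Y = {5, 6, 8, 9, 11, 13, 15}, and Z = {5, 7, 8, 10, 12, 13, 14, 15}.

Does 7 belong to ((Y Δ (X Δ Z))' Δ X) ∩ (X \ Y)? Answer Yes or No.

7 ∈ X and 7 ∈ Z, so 7 ∉ X Δ Z
7 ∉ Y and 7 ∉ (X Δ Z), so 7 ∉ Y Δ (X Δ Z)
7 ∈ (Y Δ (X Δ Z))' since 7 ∉ (Y Δ (X Δ Z))
7 ∈ (Y Δ (X Δ Z))' and 7 ∈ X, so 7 ∉ (Y Δ (X Δ Z))' Δ X
7 ∈ X and 7 ∉ Y, so 7 ∈ X \ Y
7 ∉ ((Y Δ (X Δ Z))' Δ X) and 7 ∈ (X \ Y), so 7 ∉ ((Y Δ (X Δ Z))' Δ X) ∩ (X \ Y)

No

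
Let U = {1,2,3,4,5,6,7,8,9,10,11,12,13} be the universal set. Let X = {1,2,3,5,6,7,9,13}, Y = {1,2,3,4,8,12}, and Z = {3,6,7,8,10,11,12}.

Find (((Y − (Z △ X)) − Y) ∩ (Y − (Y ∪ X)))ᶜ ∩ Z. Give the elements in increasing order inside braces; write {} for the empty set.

{3,6,7,8,10,11,12}

Z △ X = {1,2,5,8,9,10,11,12,13}
Y − (Z △ X) = {3,4}
(Y − (Z △ X)) − Y = {}
Y ∪ X = {1,2,3,4,5,6,7,8,9,12,13}
Y − (Y ∪ X) = {}
((Y − (Z △ X)) − Y) ∩ (Y − (Y ∪ X)) = {}
(((Y − (Z △ X)) − Y) ∩ (Y − (Y ∪ X)))ᶜ = {1,2,3,4,5,6,7,8,9,10,11,12,13}
(((Y − (Z △ X)) − Y) ∩ (Y − (Y ∪ X)))ᶜ ∩ Z = {3,6,7,8,10,11,12}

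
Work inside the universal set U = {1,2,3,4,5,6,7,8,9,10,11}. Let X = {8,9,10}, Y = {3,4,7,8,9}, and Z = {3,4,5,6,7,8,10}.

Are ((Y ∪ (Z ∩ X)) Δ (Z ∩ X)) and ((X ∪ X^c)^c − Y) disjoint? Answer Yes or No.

Yes

Z ∩ X = {8,10}
Y ∪ (Z ∩ X) = {3,4,7,8,9,10}
(Y ∪ (Z ∩ X)) Δ (Z ∩ X) = {3,4,7,9}
X^c = {1,2,3,4,5,6,7,11}
X ∪ X^c = {1,2,3,4,5,6,7,8,9,10,11}
(X ∪ X^c)^c = {}
(X ∪ X^c)^c − Y = {}
{3,4,7,9} and {} share no elements.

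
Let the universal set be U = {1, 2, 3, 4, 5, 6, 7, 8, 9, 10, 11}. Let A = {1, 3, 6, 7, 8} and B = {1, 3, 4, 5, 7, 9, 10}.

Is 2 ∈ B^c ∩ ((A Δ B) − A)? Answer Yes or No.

2 ∉ B, so 2 ∈ B^c
2 ∉ A and 2 ∉ B, so 2 ∉ A Δ B
2 ∉ (A Δ B) and 2 ∉ A, so 2 ∉ (A Δ B) − A
2 ∈ B^c and 2 ∉ ((A Δ B) − A), so 2 ∉ B^c ∩ ((A Δ B) − A)

No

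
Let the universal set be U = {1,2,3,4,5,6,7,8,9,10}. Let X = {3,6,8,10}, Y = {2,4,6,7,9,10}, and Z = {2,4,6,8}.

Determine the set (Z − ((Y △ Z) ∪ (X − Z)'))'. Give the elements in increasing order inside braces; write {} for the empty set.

{1,2,3,4,5,6,7,8,9,10}

Y △ Z = {7,8,9,10}
X − Z = {3,10}
(X − Z)' = {1,2,4,5,6,7,8,9}
(Y △ Z) ∪ (X − Z)' = {1,2,4,5,6,7,8,9,10}
Z − ((Y △ Z) ∪ (X − Z)') = {}
(Z − ((Y △ Z) ∪ (X − Z)'))' = {1,2,3,4,5,6,7,8,9,10}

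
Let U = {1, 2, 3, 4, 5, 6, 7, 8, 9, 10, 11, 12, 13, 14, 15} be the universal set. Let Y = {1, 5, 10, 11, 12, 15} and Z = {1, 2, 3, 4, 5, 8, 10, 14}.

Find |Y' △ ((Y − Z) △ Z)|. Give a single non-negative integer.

Y' = {2, 3, 4, 6, 7, 8, 9, 13, 14}
Y − Z = {11, 12, 15}
(Y − Z) △ Z = {1, 2, 3, 4, 5, 8, 10, 11, 12, 14, 15}
Y' △ ((Y − Z) △ Z) = {1, 5, 6, 7, 9, 10, 11, 12, 13, 15}
|Y' △ ((Y − Z) △ Z)| = 10

10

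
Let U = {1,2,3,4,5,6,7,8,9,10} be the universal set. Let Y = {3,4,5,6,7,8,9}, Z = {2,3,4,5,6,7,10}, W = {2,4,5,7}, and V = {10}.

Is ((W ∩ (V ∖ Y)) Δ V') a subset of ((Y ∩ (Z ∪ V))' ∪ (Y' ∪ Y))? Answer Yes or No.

Yes

V ∖ Y = {10}
W ∩ (V ∖ Y) = {}
V' = {1,2,3,4,5,6,7,8,9}
(W ∩ (V ∖ Y)) Δ V' = {1,2,3,4,5,6,7,8,9}
Z ∪ V = {2,3,4,5,6,7,10}
Y ∩ (Z ∪ V) = {3,4,5,6,7}
(Y ∩ (Z ∪ V))' = {1,2,8,9,10}
Y' = {1,2,10}
Y' ∪ Y = {1,2,3,4,5,6,7,8,9,10}
(Y ∩ (Z ∪ V))' ∪ (Y' ∪ Y) = {1,2,3,4,5,6,7,8,9,10}
Every element of {1,2,3,4,5,6,7,8,9} is in {1,2,3,4,5,6,7,8,9,10}, so (W ∩ (V ∖ Y)) Δ V' ⊆ (Y ∩ (Z ∪ V))' ∪ (Y' ∪ Y).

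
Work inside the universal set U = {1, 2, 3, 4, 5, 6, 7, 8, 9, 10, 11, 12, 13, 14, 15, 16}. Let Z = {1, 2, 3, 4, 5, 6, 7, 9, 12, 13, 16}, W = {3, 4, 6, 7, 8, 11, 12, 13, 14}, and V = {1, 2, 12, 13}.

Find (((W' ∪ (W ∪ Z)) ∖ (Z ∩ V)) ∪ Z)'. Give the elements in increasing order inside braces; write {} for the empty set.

{}

W' = {1, 2, 5, 9, 10, 15, 16}
W ∪ Z = {1, 2, 3, 4, 5, 6, 7, 8, 9, 11, 12, 13, 14, 16}
W' ∪ (W ∪ Z) = {1, 2, 3, 4, 5, 6, 7, 8, 9, 10, 11, 12, 13, 14, 15, 16}
Z ∩ V = {1, 2, 12, 13}
(W' ∪ (W ∪ Z)) ∖ (Z ∩ V) = {3, 4, 5, 6, 7, 8, 9, 10, 11, 14, 15, 16}
((W' ∪ (W ∪ Z)) ∖ (Z ∩ V)) ∪ Z = {1, 2, 3, 4, 5, 6, 7, 8, 9, 10, 11, 12, 13, 14, 15, 16}
(((W' ∪ (W ∪ Z)) ∖ (Z ∩ V)) ∪ Z)' = {}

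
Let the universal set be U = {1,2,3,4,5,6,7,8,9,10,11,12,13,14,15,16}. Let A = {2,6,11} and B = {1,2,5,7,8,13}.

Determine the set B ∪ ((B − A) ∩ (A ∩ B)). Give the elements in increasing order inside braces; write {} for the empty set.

B − A = {1,5,7,8,13}
A ∩ B = {2}
(B − A) ∩ (A ∩ B) = {}
B ∪ ((B − A) ∩ (A ∩ B)) = {1,2,5,7,8,13}

{1,2,5,7,8,13}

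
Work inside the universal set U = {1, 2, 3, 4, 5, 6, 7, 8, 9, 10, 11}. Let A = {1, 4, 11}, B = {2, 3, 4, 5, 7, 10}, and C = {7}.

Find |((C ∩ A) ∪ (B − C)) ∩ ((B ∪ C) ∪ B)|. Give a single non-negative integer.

5

C ∩ A = {}
B − C = {2, 3, 4, 5, 10}
(C ∩ A) ∪ (B − C) = {2, 3, 4, 5, 10}
B ∪ C = {2, 3, 4, 5, 7, 10}
(B ∪ C) ∪ B = {2, 3, 4, 5, 7, 10}
((C ∩ A) ∪ (B − C)) ∩ ((B ∪ C) ∪ B) = {2, 3, 4, 5, 10}
|((C ∩ A) ∪ (B − C)) ∩ ((B ∪ C) ∪ B)| = 5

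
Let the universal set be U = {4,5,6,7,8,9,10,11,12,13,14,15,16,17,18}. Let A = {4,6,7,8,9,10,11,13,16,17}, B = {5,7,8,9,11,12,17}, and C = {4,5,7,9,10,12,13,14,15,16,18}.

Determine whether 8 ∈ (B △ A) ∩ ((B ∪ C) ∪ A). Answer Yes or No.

No

8 ∈ B and 8 ∈ A, so 8 ∉ B △ A
8 ∈ B and 8 ∉ C, so 8 ∈ B ∪ C
8 ∈ (B ∪ C) and 8 ∈ A, so 8 ∈ (B ∪ C) ∪ A
8 ∉ (B △ A) and 8 ∈ ((B ∪ C) ∪ A), so 8 ∉ (B △ A) ∩ ((B ∪ C) ∪ A)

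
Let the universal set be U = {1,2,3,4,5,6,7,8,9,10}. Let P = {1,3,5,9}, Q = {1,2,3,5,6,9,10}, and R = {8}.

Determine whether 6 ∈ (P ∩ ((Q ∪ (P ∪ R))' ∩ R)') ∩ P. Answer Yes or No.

6 ∉ P and 6 ∉ R, so 6 ∉ P ∪ R
6 ∈ Q and 6 ∉ (P ∪ R), so 6 ∈ Q ∪ (P ∪ R)
6 ∉ (Q ∪ (P ∪ R))' since 6 ∈ (Q ∪ (P ∪ R))
6 ∉ (Q ∪ (P ∪ R))' and 6 ∉ R, so 6 ∉ (Q ∪ (P ∪ R))' ∩ R
6 ∈ ((Q ∪ (P ∪ R))' ∩ R)' since 6 ∉ ((Q ∪ (P ∪ R))' ∩ R)
6 ∉ P and 6 ∈ ((Q ∪ (P ∪ R))' ∩ R)', so 6 ∉ P ∩ ((Q ∪ (P ∪ R))' ∩ R)'
6 ∉ (P ∩ ((Q ∪ (P ∪ R))' ∩ R)') and 6 ∉ P, so 6 ∉ (P ∩ ((Q ∪ (P ∪ R))' ∩ R)') ∩ P

No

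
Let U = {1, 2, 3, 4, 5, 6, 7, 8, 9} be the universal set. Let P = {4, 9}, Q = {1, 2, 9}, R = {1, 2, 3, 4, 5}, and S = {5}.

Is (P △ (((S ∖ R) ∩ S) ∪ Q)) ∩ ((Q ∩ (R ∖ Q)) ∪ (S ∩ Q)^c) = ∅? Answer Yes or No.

S ∖ R = {}
(S ∖ R) ∩ S = {}
((S ∖ R) ∩ S) ∪ Q = {1, 2, 9}
P △ (((S ∖ R) ∩ S) ∪ Q) = {1, 2, 4}
R ∖ Q = {3, 4, 5}
Q ∩ (R ∖ Q) = {}
S ∩ Q = {}
(S ∩ Q)^c = {1, 2, 3, 4, 5, 6, 7, 8, 9}
(Q ∩ (R ∖ Q)) ∪ (S ∩ Q)^c = {1, 2, 3, 4, 5, 6, 7, 8, 9}
1 lies in both, so they are not disjoint.

No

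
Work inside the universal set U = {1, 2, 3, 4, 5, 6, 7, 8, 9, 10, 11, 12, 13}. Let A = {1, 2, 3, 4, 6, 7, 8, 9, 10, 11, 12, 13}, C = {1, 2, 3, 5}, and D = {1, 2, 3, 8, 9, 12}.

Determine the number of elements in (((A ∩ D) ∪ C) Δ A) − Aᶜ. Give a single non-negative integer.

A ∩ D = {1, 2, 3, 8, 9, 12}
(A ∩ D) ∪ C = {1, 2, 3, 5, 8, 9, 12}
((A ∩ D) ∪ C) Δ A = {4, 5, 6, 7, 10, 11, 13}
Aᶜ = {5}
(((A ∩ D) ∪ C) Δ A) − Aᶜ = {4, 6, 7, 10, 11, 13}
|(((A ∩ D) ∪ C) Δ A) − Aᶜ| = 6

6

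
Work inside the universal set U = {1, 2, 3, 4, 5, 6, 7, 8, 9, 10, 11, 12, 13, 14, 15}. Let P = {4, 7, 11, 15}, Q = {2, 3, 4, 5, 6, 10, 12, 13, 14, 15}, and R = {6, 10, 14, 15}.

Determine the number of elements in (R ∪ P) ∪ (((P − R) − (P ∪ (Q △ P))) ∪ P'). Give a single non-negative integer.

R ∪ P = {4, 6, 7, 10, 11, 14, 15}
P − R = {4, 7, 11}
Q △ P = {2, 3, 5, 6, 7, 10, 11, 12, 13, 14}
P ∪ (Q △ P) = {2, 3, 4, 5, 6, 7, 10, 11, 12, 13, 14, 15}
(P − R) − (P ∪ (Q △ P)) = {}
P' = {1, 2, 3, 5, 6, 8, 9, 10, 12, 13, 14}
((P − R) − (P ∪ (Q △ P))) ∪ P' = {1, 2, 3, 5, 6, 8, 9, 10, 12, 13, 14}
(R ∪ P) ∪ (((P − R) − (P ∪ (Q △ P))) ∪ P') = {1, 2, 3, 4, 5, 6, 7, 8, 9, 10, 11, 12, 13, 14, 15}
|(R ∪ P) ∪ (((P − R) − (P ∪ (Q △ P))) ∪ P')| = 15

15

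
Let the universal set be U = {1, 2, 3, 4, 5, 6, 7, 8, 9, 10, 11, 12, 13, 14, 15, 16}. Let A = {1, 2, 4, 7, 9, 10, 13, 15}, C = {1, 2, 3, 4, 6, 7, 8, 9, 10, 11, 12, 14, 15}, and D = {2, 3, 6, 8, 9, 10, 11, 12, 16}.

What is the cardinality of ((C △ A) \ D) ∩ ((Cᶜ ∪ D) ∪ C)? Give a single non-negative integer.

2

C △ A = {3, 6, 8, 11, 12, 13, 14}
(C △ A) \ D = {13, 14}
Cᶜ = {5, 13, 16}
Cᶜ ∪ D = {2, 3, 5, 6, 8, 9, 10, 11, 12, 13, 16}
(Cᶜ ∪ D) ∪ C = {1, 2, 3, 4, 5, 6, 7, 8, 9, 10, 11, 12, 13, 14, 15, 16}
((C △ A) \ D) ∩ ((Cᶜ ∪ D) ∪ C) = {13, 14}
|((C △ A) \ D) ∩ ((Cᶜ ∪ D) ∪ C)| = 2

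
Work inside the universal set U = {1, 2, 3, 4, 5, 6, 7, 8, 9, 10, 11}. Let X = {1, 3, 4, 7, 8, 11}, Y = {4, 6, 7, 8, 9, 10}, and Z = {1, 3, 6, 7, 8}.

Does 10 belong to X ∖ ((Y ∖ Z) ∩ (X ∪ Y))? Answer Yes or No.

No

10 ∈ Y and 10 ∉ Z, so 10 ∈ Y ∖ Z
10 ∉ X and 10 ∈ Y, so 10 ∈ X ∪ Y
10 ∈ (Y ∖ Z) and 10 ∈ (X ∪ Y), so 10 ∈ (Y ∖ Z) ∩ (X ∪ Y)
10 ∉ X and 10 ∈ ((Y ∖ Z) ∩ (X ∪ Y)), so 10 ∉ X ∖ ((Y ∖ Z) ∩ (X ∪ Y))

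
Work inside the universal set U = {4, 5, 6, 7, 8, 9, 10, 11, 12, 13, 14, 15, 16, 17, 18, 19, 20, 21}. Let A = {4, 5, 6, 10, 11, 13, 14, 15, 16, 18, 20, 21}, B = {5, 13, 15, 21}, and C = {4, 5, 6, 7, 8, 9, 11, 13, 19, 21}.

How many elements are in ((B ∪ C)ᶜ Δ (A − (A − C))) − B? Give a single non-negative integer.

10

B ∪ C = {4, 5, 6, 7, 8, 9, 11, 13, 15, 19, 21}
(B ∪ C)ᶜ = {10, 12, 14, 16, 17, 18, 20}
A − C = {10, 14, 15, 16, 18, 20}
A − (A − C) = {4, 5, 6, 11, 13, 21}
(B ∪ C)ᶜ Δ (A − (A − C)) = {4, 5, 6, 10, 11, 12, 13, 14, 16, 17, 18, 20, 21}
((B ∪ C)ᶜ Δ (A − (A − C))) − B = {4, 6, 10, 11, 12, 14, 16, 17, 18, 20}
|((B ∪ C)ᶜ Δ (A − (A − C))) − B| = 10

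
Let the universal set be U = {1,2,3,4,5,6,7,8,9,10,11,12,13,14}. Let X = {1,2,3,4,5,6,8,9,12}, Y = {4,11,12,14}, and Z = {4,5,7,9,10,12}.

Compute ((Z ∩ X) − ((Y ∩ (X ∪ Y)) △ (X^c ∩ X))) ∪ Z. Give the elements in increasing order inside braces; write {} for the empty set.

{4,5,7,9,10,12}

Z ∩ X = {4,5,9,12}
X ∪ Y = {1,2,3,4,5,6,8,9,11,12,14}
Y ∩ (X ∪ Y) = {4,11,12,14}
X^c = {7,10,11,13,14}
X^c ∩ X = {}
(Y ∩ (X ∪ Y)) △ (X^c ∩ X) = {4,11,12,14}
(Z ∩ X) − ((Y ∩ (X ∪ Y)) △ (X^c ∩ X)) = {5,9}
((Z ∩ X) − ((Y ∩ (X ∪ Y)) △ (X^c ∩ X))) ∪ Z = {4,5,7,9,10,12}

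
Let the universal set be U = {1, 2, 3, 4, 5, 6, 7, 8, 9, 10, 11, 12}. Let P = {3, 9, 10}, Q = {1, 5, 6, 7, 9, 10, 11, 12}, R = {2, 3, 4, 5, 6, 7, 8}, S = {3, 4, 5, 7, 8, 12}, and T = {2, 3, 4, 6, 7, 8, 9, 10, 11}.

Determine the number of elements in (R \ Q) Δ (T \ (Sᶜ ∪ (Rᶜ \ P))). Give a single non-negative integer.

R \ Q = {2, 3, 4, 8}
Sᶜ = {1, 2, 6, 9, 10, 11}
Rᶜ = {1, 9, 10, 11, 12}
Rᶜ \ P = {1, 11, 12}
Sᶜ ∪ (Rᶜ \ P) = {1, 2, 6, 9, 10, 11, 12}
T \ (Sᶜ ∪ (Rᶜ \ P)) = {3, 4, 7, 8}
(R \ Q) Δ (T \ (Sᶜ ∪ (Rᶜ \ P))) = {2, 7}
|(R \ Q) Δ (T \ (Sᶜ ∪ (Rᶜ \ P)))| = 2

2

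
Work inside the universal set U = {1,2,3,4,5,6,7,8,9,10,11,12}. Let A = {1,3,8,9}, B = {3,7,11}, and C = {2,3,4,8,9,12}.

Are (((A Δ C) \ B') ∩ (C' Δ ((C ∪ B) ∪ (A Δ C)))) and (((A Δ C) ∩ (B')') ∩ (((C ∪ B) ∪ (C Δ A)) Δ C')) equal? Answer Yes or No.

A Δ C = {1,2,4,12}
B' = {1,2,4,5,6,8,9,10,12}
(A Δ C) \ B' = {}
C' = {1,5,6,7,10,11}
C ∪ B = {2,3,4,7,8,9,11,12}
(C ∪ B) ∪ (A Δ C) = {1,2,3,4,7,8,9,11,12}
C' Δ ((C ∪ B) ∪ (A Δ C)) = {2,3,4,5,6,8,9,10,12}
((A Δ C) \ B') ∩ (C' Δ ((C ∪ B) ∪ (A Δ C))) = {}
(B')' = {3,7,11}
(A Δ C) ∩ (B')' = {}
C Δ A = {1,2,4,12}
(C ∪ B) ∪ (C Δ A) = {1,2,3,4,7,8,9,11,12}
((C ∪ B) ∪ (C Δ A)) Δ C' = {2,3,4,5,6,8,9,10,12}
((A Δ C) ∩ (B')') ∩ (((C ∪ B) ∪ (C Δ A)) Δ C') = {}
Both equal {}, so ((A Δ C) \ B') ∩ (C' Δ ((C ∪ B) ∪ (A Δ C))) = ((A Δ C) ∩ (B')') ∩ (((C ∪ B) ∪ (C Δ A)) Δ C').

Yes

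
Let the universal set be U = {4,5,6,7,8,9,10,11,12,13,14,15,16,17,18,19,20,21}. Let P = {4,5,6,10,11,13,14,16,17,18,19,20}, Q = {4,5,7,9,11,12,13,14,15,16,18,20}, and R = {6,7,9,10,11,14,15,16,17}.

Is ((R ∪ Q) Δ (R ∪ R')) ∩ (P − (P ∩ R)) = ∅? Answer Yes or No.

No

R ∪ Q = {4,5,6,7,9,10,11,12,13,14,15,16,17,18,20}
R' = {4,5,8,12,13,18,19,20,21}
R ∪ R' = {4,5,6,7,8,9,10,11,12,13,14,15,16,17,18,19,20,21}
(R ∪ Q) Δ (R ∪ R') = {8,19,21}
P ∩ R = {6,10,11,14,16,17}
P − (P ∩ R) = {4,5,13,18,19,20}
19 lies in both, so they are not disjoint.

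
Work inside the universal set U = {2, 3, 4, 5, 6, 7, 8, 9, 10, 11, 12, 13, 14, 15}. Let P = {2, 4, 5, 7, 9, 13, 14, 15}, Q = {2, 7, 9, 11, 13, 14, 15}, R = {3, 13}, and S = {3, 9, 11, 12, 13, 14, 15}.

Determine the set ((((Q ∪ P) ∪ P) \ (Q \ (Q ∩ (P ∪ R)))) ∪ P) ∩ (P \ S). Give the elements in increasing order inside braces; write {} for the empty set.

{2, 4, 5, 7}

Q ∪ P = {2, 4, 5, 7, 9, 11, 13, 14, 15}
(Q ∪ P) ∪ P = {2, 4, 5, 7, 9, 11, 13, 14, 15}
P ∪ R = {2, 3, 4, 5, 7, 9, 13, 14, 15}
Q ∩ (P ∪ R) = {2, 7, 9, 13, 14, 15}
Q \ (Q ∩ (P ∪ R)) = {11}
((Q ∪ P) ∪ P) \ (Q \ (Q ∩ (P ∪ R))) = {2, 4, 5, 7, 9, 13, 14, 15}
(((Q ∪ P) ∪ P) \ (Q \ (Q ∩ (P ∪ R)))) ∪ P = {2, 4, 5, 7, 9, 13, 14, 15}
P \ S = {2, 4, 5, 7}
((((Q ∪ P) ∪ P) \ (Q \ (Q ∩ (P ∪ R)))) ∪ P) ∩ (P \ S) = {2, 4, 5, 7}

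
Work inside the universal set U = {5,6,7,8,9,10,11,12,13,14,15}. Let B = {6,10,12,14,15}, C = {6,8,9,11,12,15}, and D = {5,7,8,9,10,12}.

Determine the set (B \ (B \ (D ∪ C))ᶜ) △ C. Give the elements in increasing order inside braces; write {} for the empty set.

{6,8,9,11,12,14,15}

D ∪ C = {5,6,7,8,9,10,11,12,15}
B \ (D ∪ C) = {14}
(B \ (D ∪ C))ᶜ = {5,6,7,8,9,10,11,12,13,15}
B \ (B \ (D ∪ C))ᶜ = {14}
(B \ (B \ (D ∪ C))ᶜ) △ C = {6,8,9,11,12,14,15}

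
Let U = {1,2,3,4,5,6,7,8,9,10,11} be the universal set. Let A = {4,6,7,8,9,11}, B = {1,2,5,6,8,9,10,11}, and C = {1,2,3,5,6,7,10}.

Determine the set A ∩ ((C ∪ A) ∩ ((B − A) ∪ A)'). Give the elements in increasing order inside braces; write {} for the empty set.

{}

C ∪ A = {1,2,3,4,5,6,7,8,9,10,11}
B − A = {1,2,5,10}
(B − A) ∪ A = {1,2,4,5,6,7,8,9,10,11}
((B − A) ∪ A)' = {3}
(C ∪ A) ∩ ((B − A) ∪ A)' = {3}
A ∩ ((C ∪ A) ∩ ((B − A) ∪ A)') = {}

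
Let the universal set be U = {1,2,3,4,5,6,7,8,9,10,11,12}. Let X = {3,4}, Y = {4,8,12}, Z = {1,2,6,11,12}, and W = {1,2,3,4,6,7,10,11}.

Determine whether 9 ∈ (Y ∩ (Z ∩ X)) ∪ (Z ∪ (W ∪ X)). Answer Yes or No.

No

9 ∉ Z and 9 ∉ X, so 9 ∉ Z ∩ X
9 ∉ Y and 9 ∉ (Z ∩ X), so 9 ∉ Y ∩ (Z ∩ X)
9 ∉ W and 9 ∉ X, so 9 ∉ W ∪ X
9 ∉ Z and 9 ∉ (W ∪ X), so 9 ∉ Z ∪ (W ∪ X)
9 ∉ (Y ∩ (Z ∩ X)) and 9 ∉ (Z ∪ (W ∪ X)), so 9 ∉ (Y ∩ (Z ∩ X)) ∪ (Z ∪ (W ∪ X))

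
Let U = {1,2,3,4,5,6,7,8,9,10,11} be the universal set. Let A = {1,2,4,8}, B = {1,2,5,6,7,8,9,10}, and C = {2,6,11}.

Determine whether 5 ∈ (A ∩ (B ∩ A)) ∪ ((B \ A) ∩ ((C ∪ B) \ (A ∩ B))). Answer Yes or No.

5 ∈ B and 5 ∉ A, so 5 ∉ B ∩ A
5 ∉ A and 5 ∉ (B ∩ A), so 5 ∉ A ∩ (B ∩ A)
5 ∈ B and 5 ∉ A, so 5 ∈ B \ A
5 ∉ C and 5 ∈ B, so 5 ∈ C ∪ B
5 ∉ A and 5 ∈ B, so 5 ∉ A ∩ B
5 ∈ (C ∪ B) and 5 ∉ (A ∩ B), so 5 ∈ (C ∪ B) \ (A ∩ B)
5 ∈ (B \ A) and 5 ∈ ((C ∪ B) \ (A ∩ B)), so 5 ∈ (B \ A) ∩ ((C ∪ B) \ (A ∩ B))
5 ∉ (A ∩ (B ∩ A)) and 5 ∈ ((B \ A) ∩ ((C ∪ B) \ (A ∩ B))), so 5 ∈ (A ∩ (B ∩ A)) ∪ ((B \ A) ∩ ((C ∪ B) \ (A ∩ B)))

Yes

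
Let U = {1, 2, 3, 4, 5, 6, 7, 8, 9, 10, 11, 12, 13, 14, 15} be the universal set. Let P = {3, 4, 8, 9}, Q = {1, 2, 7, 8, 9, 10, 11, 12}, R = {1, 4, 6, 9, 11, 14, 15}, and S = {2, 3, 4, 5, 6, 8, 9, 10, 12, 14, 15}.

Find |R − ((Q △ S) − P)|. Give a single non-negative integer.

Q △ S = {1, 3, 4, 5, 6, 7, 11, 14, 15}
(Q △ S) − P = {1, 5, 6, 7, 11, 14, 15}
R − ((Q △ S) − P) = {4, 9}
|R − ((Q △ S) − P)| = 2

2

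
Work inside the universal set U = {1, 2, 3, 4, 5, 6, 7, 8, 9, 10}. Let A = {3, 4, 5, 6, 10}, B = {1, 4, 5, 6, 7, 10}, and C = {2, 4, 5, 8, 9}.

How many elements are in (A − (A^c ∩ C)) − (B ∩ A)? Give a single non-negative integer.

1

A^c = {1, 2, 7, 8, 9}
A^c ∩ C = {2, 8, 9}
A − (A^c ∩ C) = {3, 4, 5, 6, 10}
B ∩ A = {4, 5, 6, 10}
(A − (A^c ∩ C)) − (B ∩ A) = {3}
|(A − (A^c ∩ C)) − (B ∩ A)| = 1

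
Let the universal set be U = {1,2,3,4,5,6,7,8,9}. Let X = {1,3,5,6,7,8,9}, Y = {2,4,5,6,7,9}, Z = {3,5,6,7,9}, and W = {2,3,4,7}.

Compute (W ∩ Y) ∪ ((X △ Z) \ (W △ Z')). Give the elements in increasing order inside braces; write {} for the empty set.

{2,4,7}

W ∩ Y = {2,4,7}
X △ Z = {1,8}
Z' = {1,2,4,8}
W △ Z' = {1,3,7,8}
(X △ Z) \ (W △ Z') = {}
(W ∩ Y) ∪ ((X △ Z) \ (W △ Z')) = {2,4,7}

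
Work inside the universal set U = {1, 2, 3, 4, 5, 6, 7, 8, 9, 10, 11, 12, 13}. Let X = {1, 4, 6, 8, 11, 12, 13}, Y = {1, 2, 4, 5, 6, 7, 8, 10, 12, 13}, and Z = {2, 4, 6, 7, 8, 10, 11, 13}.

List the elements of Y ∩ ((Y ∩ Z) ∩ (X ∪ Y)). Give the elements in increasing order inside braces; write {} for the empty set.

Y ∩ Z = {2, 4, 6, 7, 8, 10, 13}
X ∪ Y = {1, 2, 4, 5, 6, 7, 8, 10, 11, 12, 13}
(Y ∩ Z) ∩ (X ∪ Y) = {2, 4, 6, 7, 8, 10, 13}
Y ∩ ((Y ∩ Z) ∩ (X ∪ Y)) = {2, 4, 6, 7, 8, 10, 13}

{2, 4, 6, 7, 8, 10, 13}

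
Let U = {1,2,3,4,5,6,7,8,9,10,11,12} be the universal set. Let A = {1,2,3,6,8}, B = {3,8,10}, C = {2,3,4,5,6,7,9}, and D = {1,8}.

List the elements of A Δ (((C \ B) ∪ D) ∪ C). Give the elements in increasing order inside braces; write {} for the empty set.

{4,5,7,9}

C \ B = {2,4,5,6,7,9}
(C \ B) ∪ D = {1,2,4,5,6,7,8,9}
((C \ B) ∪ D) ∪ C = {1,2,3,4,5,6,7,8,9}
A Δ (((C \ B) ∪ D) ∪ C) = {4,5,7,9}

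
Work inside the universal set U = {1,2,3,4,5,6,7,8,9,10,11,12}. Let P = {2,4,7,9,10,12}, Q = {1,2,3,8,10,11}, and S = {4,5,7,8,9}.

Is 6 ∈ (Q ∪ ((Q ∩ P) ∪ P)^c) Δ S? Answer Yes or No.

6 ∉ Q and 6 ∉ P, so 6 ∉ Q ∩ P
6 ∉ (Q ∩ P) and 6 ∉ P, so 6 ∉ (Q ∩ P) ∪ P
6 ∈ ((Q ∩ P) ∪ P)^c since 6 ∉ ((Q ∩ P) ∪ P)
6 ∉ Q and 6 ∈ ((Q ∩ P) ∪ P)^c, so 6 ∈ Q ∪ ((Q ∩ P) ∪ P)^c
6 ∈ (Q ∪ ((Q ∩ P) ∪ P)^c) and 6 ∉ S, so 6 ∈ (Q ∪ ((Q ∩ P) ∪ P)^c) Δ S

Yes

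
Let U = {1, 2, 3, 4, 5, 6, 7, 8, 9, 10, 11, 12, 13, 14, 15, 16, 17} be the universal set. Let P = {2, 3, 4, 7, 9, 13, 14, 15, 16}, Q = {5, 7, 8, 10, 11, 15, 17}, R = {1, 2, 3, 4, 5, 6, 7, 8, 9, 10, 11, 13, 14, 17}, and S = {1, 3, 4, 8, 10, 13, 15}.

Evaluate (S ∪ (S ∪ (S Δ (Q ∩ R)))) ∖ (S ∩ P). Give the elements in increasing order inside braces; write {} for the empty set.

Q ∩ R = {5, 7, 8, 10, 11, 17}
S Δ (Q ∩ R) = {1, 3, 4, 5, 7, 11, 13, 15, 17}
S ∪ (S Δ (Q ∩ R)) = {1, 3, 4, 5, 7, 8, 10, 11, 13, 15, 17}
S ∪ (S ∪ (S Δ (Q ∩ R))) = {1, 3, 4, 5, 7, 8, 10, 11, 13, 15, 17}
S ∩ P = {3, 4, 13, 15}
(S ∪ (S ∪ (S Δ (Q ∩ R)))) ∖ (S ∩ P) = {1, 5, 7, 8, 10, 11, 17}

{1, 5, 7, 8, 10, 11, 17}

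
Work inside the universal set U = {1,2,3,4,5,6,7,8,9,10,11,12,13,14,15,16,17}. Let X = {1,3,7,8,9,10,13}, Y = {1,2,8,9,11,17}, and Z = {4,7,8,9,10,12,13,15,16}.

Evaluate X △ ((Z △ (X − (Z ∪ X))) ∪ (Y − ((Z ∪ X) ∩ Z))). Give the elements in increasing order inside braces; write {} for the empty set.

Z ∪ X = {1,3,4,7,8,9,10,12,13,15,16}
X − (Z ∪ X) = {}
Z △ (X − (Z ∪ X)) = {4,7,8,9,10,12,13,15,16}
(Z ∪ X) ∩ Z = {4,7,8,9,10,12,13,15,16}
Y − ((Z ∪ X) ∩ Z) = {1,2,11,17}
(Z △ (X − (Z ∪ X))) ∪ (Y − ((Z ∪ X) ∩ Z)) = {1,2,4,7,8,9,10,11,12,13,15,16,17}
X △ ((Z △ (X − (Z ∪ X))) ∪ (Y − ((Z ∪ X) ∩ Z))) = {2,3,4,11,12,15,16,17}

{2,3,4,11,12,15,16,17}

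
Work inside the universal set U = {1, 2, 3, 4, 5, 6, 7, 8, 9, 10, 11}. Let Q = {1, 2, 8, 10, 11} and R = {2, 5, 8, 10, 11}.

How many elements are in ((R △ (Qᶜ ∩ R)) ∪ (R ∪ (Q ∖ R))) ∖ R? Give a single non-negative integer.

Qᶜ = {3, 4, 5, 6, 7, 9}
Qᶜ ∩ R = {5}
R △ (Qᶜ ∩ R) = {2, 8, 10, 11}
Q ∖ R = {1}
R ∪ (Q ∖ R) = {1, 2, 5, 8, 10, 11}
(R △ (Qᶜ ∩ R)) ∪ (R ∪ (Q ∖ R)) = {1, 2, 5, 8, 10, 11}
((R △ (Qᶜ ∩ R)) ∪ (R ∪ (Q ∖ R))) ∖ R = {1}
|((R △ (Qᶜ ∩ R)) ∪ (R ∪ (Q ∖ R))) ∖ R| = 1

1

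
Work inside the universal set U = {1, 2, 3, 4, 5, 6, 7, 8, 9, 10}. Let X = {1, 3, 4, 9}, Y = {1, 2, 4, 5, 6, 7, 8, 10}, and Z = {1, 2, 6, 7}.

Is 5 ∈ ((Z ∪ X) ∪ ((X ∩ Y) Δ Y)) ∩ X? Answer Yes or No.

5 ∉ Z and 5 ∉ X, so 5 ∉ Z ∪ X
5 ∉ X and 5 ∈ Y, so 5 ∉ X ∩ Y
5 ∉ (X ∩ Y) and 5 ∈ Y, so 5 ∈ (X ∩ Y) Δ Y
5 ∉ (Z ∪ X) and 5 ∈ ((X ∩ Y) Δ Y), so 5 ∈ (Z ∪ X) ∪ ((X ∩ Y) Δ Y)
5 ∈ ((Z ∪ X) ∪ ((X ∩ Y) Δ Y)) and 5 ∉ X, so 5 ∉ ((Z ∪ X) ∪ ((X ∩ Y) Δ Y)) ∩ X

No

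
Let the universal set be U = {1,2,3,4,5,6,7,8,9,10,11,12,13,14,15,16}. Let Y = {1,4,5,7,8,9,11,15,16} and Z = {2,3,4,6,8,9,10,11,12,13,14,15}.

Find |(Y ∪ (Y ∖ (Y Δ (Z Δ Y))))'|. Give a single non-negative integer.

7

Z Δ Y = {1,2,3,5,6,7,10,12,13,14,16}
Y Δ (Z Δ Y) = {2,3,4,6,8,9,10,11,12,13,14,15}
Y ∖ (Y Δ (Z Δ Y)) = {1,5,7,16}
Y ∪ (Y ∖ (Y Δ (Z Δ Y))) = {1,4,5,7,8,9,11,15,16}
(Y ∪ (Y ∖ (Y Δ (Z Δ Y))))' = {2,3,6,10,12,13,14}
|(Y ∪ (Y ∖ (Y Δ (Z Δ Y))))'| = 7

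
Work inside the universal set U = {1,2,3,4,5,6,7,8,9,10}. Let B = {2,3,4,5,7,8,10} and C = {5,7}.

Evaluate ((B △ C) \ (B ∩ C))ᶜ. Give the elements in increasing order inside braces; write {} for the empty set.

{1,5,6,7,9}

B △ C = {2,3,4,8,10}
B ∩ C = {5,7}
(B △ C) \ (B ∩ C) = {2,3,4,8,10}
((B △ C) \ (B ∩ C))ᶜ = {1,5,6,7,9}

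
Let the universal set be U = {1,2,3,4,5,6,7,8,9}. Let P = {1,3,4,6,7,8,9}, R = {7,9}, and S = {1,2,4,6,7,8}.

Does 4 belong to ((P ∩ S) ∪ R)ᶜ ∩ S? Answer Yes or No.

4 ∈ P and 4 ∈ S, so 4 ∈ P ∩ S
4 ∈ (P ∩ S) and 4 ∉ R, so 4 ∈ (P ∩ S) ∪ R
4 ∉ ((P ∩ S) ∪ R)ᶜ since 4 ∈ ((P ∩ S) ∪ R)
4 ∉ ((P ∩ S) ∪ R)ᶜ and 4 ∈ S, so 4 ∉ ((P ∩ S) ∪ R)ᶜ ∩ S

No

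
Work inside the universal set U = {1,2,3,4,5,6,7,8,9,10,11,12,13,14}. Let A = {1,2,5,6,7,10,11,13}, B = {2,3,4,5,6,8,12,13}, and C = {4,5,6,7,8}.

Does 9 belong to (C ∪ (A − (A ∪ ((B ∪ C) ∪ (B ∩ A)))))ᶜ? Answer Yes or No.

9 ∉ B and 9 ∉ C, so 9 ∉ B ∪ C
9 ∉ B and 9 ∉ A, so 9 ∉ B ∩ A
9 ∉ (B ∪ C) and 9 ∉ (B ∩ A), so 9 ∉ (B ∪ C) ∪ (B ∩ A)
9 ∉ A and 9 ∉ ((B ∪ C) ∪ (B ∩ A)), so 9 ∉ A ∪ ((B ∪ C) ∪ (B ∩ A))
9 ∉ A and 9 ∉ (A ∪ ((B ∪ C) ∪ (B ∩ A))), so 9 ∉ A − (A ∪ ((B ∪ C) ∪ (B ∩ A)))
9 ∉ C and 9 ∉ (A − (A ∪ ((B ∪ C) ∪ (B ∩ A)))), so 9 ∉ C ∪ (A − (A ∪ ((B ∪ C) ∪ (B ∩ A))))
9 ∈ (C ∪ (A − (A ∪ ((B ∪ C) ∪ (B ∩ A)))))ᶜ since 9 ∉ (C ∪ (A − (A ∪ ((B ∪ C) ∪ (B ∩ A)))))

Yes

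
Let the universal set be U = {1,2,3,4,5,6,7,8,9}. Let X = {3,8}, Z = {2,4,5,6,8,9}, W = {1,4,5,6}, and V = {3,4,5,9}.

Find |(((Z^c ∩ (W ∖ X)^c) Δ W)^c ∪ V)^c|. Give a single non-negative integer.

Z^c = {1,3,7}
W ∖ X = {1,4,5,6}
(W ∖ X)^c = {2,3,7,8,9}
Z^c ∩ (W ∖ X)^c = {3,7}
(Z^c ∩ (W ∖ X)^c) Δ W = {1,3,4,5,6,7}
((Z^c ∩ (W ∖ X)^c) Δ W)^c = {2,8,9}
((Z^c ∩ (W ∖ X)^c) Δ W)^c ∪ V = {2,3,4,5,8,9}
(((Z^c ∩ (W ∖ X)^c) Δ W)^c ∪ V)^c = {1,6,7}
|(((Z^c ∩ (W ∖ X)^c) Δ W)^c ∪ V)^c| = 3

3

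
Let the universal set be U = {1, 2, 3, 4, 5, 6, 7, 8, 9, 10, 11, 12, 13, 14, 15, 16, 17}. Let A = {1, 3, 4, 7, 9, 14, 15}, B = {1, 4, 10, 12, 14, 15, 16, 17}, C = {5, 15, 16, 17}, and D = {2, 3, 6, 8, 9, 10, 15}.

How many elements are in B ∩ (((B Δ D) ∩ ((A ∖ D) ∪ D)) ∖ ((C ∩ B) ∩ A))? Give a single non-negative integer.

3

B Δ D = {1, 2, 3, 4, 6, 8, 9, 12, 14, 16, 17}
A ∖ D = {1, 4, 7, 14}
(A ∖ D) ∪ D = {1, 2, 3, 4, 6, 7, 8, 9, 10, 14, 15}
(B Δ D) ∩ ((A ∖ D) ∪ D) = {1, 2, 3, 4, 6, 8, 9, 14}
C ∩ B = {15, 16, 17}
(C ∩ B) ∩ A = {15}
((B Δ D) ∩ ((A ∖ D) ∪ D)) ∖ ((C ∩ B) ∩ A) = {1, 2, 3, 4, 6, 8, 9, 14}
B ∩ (((B Δ D) ∩ ((A ∖ D) ∪ D)) ∖ ((C ∩ B) ∩ A)) = {1, 4, 14}
|B ∩ (((B Δ D) ∩ ((A ∖ D) ∪ D)) ∖ ((C ∩ B) ∩ A))| = 3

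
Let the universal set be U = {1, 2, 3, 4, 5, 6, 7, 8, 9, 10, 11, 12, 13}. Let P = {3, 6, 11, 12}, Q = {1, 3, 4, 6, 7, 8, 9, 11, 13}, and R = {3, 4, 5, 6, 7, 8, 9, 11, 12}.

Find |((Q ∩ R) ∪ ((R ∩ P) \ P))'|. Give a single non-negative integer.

Q ∩ R = {3, 4, 6, 7, 8, 9, 11}
R ∩ P = {3, 6, 11, 12}
(R ∩ P) \ P = {}
(Q ∩ R) ∪ ((R ∩ P) \ P) = {3, 4, 6, 7, 8, 9, 11}
((Q ∩ R) ∪ ((R ∩ P) \ P))' = {1, 2, 5, 10, 12, 13}
|((Q ∩ R) ∪ ((R ∩ P) \ P))'| = 6

6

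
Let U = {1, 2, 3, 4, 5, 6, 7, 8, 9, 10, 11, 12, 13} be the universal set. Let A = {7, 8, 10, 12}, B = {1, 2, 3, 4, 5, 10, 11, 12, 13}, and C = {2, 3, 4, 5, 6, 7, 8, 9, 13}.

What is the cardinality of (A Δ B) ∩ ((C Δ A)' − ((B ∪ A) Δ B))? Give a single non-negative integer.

A Δ B = {1, 2, 3, 4, 5, 7, 8, 11, 13}
C Δ A = {2, 3, 4, 5, 6, 9, 10, 12, 13}
(C Δ A)' = {1, 7, 8, 11}
B ∪ A = {1, 2, 3, 4, 5, 7, 8, 10, 11, 12, 13}
(B ∪ A) Δ B = {7, 8}
(C Δ A)' − ((B ∪ A) Δ B) = {1, 11}
(A Δ B) ∩ ((C Δ A)' − ((B ∪ A) Δ B)) = {1, 11}
|(A Δ B) ∩ ((C Δ A)' − ((B ∪ A) Δ B))| = 2

2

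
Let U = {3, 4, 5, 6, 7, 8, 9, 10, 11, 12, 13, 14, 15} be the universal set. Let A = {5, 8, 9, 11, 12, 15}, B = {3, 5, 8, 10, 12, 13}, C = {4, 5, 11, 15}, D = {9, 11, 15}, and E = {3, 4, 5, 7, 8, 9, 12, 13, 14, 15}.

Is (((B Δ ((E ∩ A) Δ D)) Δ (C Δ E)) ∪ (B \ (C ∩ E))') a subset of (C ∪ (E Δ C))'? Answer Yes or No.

E ∩ A = {5, 8, 9, 12, 15}
(E ∩ A) Δ D = {5, 8, 11, 12}
B Δ ((E ∩ A) Δ D) = {3, 10, 11, 13}
C Δ E = {3, 7, 8, 9, 11, 12, 13, 14}
(B Δ ((E ∩ A) Δ D)) Δ (C Δ E) = {7, 8, 9, 10, 12, 14}
C ∩ E = {4, 5, 15}
B \ (C ∩ E) = {3, 8, 10, 12, 13}
(B \ (C ∩ E))' = {4, 5, 6, 7, 9, 11, 14, 15}
((B Δ ((E ∩ A) Δ D)) Δ (C Δ E)) ∪ (B \ (C ∩ E))' = {4, 5, 6, 7, 8, 9, 10, 11, 12, 14, 15}
E Δ C = {3, 7, 8, 9, 11, 12, 13, 14}
C ∪ (E Δ C) = {3, 4, 5, 7, 8, 9, 11, 12, 13, 14, 15}
(C ∪ (E Δ C))' = {6, 10}
4 ∈ ((B Δ ((E ∩ A) Δ D)) Δ (C Δ E)) ∪ (B \ (C ∩ E))' but 4 ∉ (C ∪ (E Δ C))', so the inclusion fails.

No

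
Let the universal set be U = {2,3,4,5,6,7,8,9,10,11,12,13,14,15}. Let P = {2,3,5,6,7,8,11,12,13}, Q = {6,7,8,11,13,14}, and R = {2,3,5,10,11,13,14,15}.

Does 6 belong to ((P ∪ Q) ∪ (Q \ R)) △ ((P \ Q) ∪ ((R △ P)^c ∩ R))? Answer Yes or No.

Yes

6 ∈ P and 6 ∈ Q, so 6 ∈ P ∪ Q
6 ∈ Q and 6 ∉ R, so 6 ∈ Q \ R
6 ∈ (P ∪ Q) and 6 ∈ (Q \ R), so 6 ∈ (P ∪ Q) ∪ (Q \ R)
6 ∈ P and 6 ∈ Q, so 6 ∉ P \ Q
6 ∉ R and 6 ∈ P, so 6 ∈ R △ P
6 ∉ (R △ P)^c since 6 ∈ (R △ P)
6 ∉ (R △ P)^c and 6 ∉ R, so 6 ∉ (R △ P)^c ∩ R
6 ∉ (P \ Q) and 6 ∉ ((R △ P)^c ∩ R), so 6 ∉ (P \ Q) ∪ ((R △ P)^c ∩ R)
6 ∈ ((P ∪ Q) ∪ (Q \ R)) and 6 ∉ ((P \ Q) ∪ ((R △ P)^c ∩ R)), so 6 ∈ ((P ∪ Q) ∪ (Q \ R)) △ ((P \ Q) ∪ ((R △ P)^c ∩ R))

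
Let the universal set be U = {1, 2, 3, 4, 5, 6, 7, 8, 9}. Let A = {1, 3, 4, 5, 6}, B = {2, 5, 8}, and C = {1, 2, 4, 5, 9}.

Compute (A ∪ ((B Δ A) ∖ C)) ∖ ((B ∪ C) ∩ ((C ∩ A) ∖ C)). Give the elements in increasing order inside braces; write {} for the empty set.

{1, 3, 4, 5, 6, 8}

B Δ A = {1, 2, 3, 4, 6, 8}
(B Δ A) ∖ C = {3, 6, 8}
A ∪ ((B Δ A) ∖ C) = {1, 3, 4, 5, 6, 8}
B ∪ C = {1, 2, 4, 5, 8, 9}
C ∩ A = {1, 4, 5}
(C ∩ A) ∖ C = {}
(B ∪ C) ∩ ((C ∩ A) ∖ C) = {}
(A ∪ ((B Δ A) ∖ C)) ∖ ((B ∪ C) ∩ ((C ∩ A) ∖ C)) = {1, 3, 4, 5, 6, 8}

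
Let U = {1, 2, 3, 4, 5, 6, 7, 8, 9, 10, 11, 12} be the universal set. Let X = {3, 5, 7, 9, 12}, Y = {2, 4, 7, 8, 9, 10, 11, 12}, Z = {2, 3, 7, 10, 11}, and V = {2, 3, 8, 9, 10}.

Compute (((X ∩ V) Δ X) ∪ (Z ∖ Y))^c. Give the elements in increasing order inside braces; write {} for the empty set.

{1, 2, 4, 6, 8, 9, 10, 11}

X ∩ V = {3, 9}
(X ∩ V) Δ X = {5, 7, 12}
Z ∖ Y = {3}
((X ∩ V) Δ X) ∪ (Z ∖ Y) = {3, 5, 7, 12}
(((X ∩ V) Δ X) ∪ (Z ∖ Y))^c = {1, 2, 4, 6, 8, 9, 10, 11}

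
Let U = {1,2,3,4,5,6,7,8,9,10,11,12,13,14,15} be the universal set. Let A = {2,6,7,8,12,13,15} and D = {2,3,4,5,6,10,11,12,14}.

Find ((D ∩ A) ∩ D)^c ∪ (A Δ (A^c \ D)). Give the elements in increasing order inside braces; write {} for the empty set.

{1,2,3,4,5,6,7,8,9,10,11,12,13,14,15}

D ∩ A = {2,6,12}
(D ∩ A) ∩ D = {2,6,12}
((D ∩ A) ∩ D)^c = {1,3,4,5,7,8,9,10,11,13,14,15}
A^c = {1,3,4,5,9,10,11,14}
A^c \ D = {1,9}
A Δ (A^c \ D) = {1,2,6,7,8,9,12,13,15}
((D ∩ A) ∩ D)^c ∪ (A Δ (A^c \ D)) = {1,2,3,4,5,6,7,8,9,10,11,12,13,14,15}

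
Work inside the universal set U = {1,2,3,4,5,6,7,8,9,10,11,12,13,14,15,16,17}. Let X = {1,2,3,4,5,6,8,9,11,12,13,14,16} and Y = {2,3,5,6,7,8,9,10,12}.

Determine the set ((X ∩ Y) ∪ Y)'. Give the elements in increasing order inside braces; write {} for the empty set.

{1,4,11,13,14,15,16,17}

X ∩ Y = {2,3,5,6,8,9,12}
(X ∩ Y) ∪ Y = {2,3,5,6,7,8,9,10,12}
((X ∩ Y) ∪ Y)' = {1,4,11,13,14,15,16,17}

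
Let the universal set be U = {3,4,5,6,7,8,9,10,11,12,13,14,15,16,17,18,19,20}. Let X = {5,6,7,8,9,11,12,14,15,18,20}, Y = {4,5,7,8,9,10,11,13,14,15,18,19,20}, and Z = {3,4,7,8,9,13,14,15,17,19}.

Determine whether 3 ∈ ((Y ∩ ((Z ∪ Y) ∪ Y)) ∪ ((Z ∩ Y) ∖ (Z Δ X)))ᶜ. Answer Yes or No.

Yes

3 ∈ Z and 3 ∉ Y, so 3 ∈ Z ∪ Y
3 ∈ (Z ∪ Y) and 3 ∉ Y, so 3 ∈ (Z ∪ Y) ∪ Y
3 ∉ Y and 3 ∈ ((Z ∪ Y) ∪ Y), so 3 ∉ Y ∩ ((Z ∪ Y) ∪ Y)
3 ∈ Z and 3 ∉ Y, so 3 ∉ Z ∩ Y
3 ∈ Z and 3 ∉ X, so 3 ∈ Z Δ X
3 ∉ (Z ∩ Y) and 3 ∈ (Z Δ X), so 3 ∉ (Z ∩ Y) ∖ (Z Δ X)
3 ∉ (Y ∩ ((Z ∪ Y) ∪ Y)) and 3 ∉ ((Z ∩ Y) ∖ (Z Δ X)), so 3 ∉ (Y ∩ ((Z ∪ Y) ∪ Y)) ∪ ((Z ∩ Y) ∖ (Z Δ X))
3 ∈ ((Y ∩ ((Z ∪ Y) ∪ Y)) ∪ ((Z ∩ Y) ∖ (Z Δ X)))ᶜ since 3 ∉ ((Y ∩ ((Z ∪ Y) ∪ Y)) ∪ ((Z ∩ Y) ∖ (Z Δ X)))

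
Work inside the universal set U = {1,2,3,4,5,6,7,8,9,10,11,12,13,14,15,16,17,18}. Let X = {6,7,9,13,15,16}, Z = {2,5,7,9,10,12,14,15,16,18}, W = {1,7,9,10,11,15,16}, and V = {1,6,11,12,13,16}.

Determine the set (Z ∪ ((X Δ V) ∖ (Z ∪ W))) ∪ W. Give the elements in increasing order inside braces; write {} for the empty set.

X Δ V = {1,7,9,11,12,15}
Z ∪ W = {1,2,5,7,9,10,11,12,14,15,16,18}
(X Δ V) ∖ (Z ∪ W) = {}
Z ∪ ((X Δ V) ∖ (Z ∪ W)) = {2,5,7,9,10,12,14,15,16,18}
(Z ∪ ((X Δ V) ∖ (Z ∪ W))) ∪ W = {1,2,5,7,9,10,11,12,14,15,16,18}

{1,2,5,7,9,10,11,12,14,15,16,18}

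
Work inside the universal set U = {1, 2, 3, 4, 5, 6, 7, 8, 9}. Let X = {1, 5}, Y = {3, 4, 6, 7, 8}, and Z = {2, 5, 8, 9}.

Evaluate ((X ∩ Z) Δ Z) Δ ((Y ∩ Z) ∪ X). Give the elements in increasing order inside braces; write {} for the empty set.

X ∩ Z = {5}
(X ∩ Z) Δ Z = {2, 8, 9}
Y ∩ Z = {8}
(Y ∩ Z) ∪ X = {1, 5, 8}
((X ∩ Z) Δ Z) Δ ((Y ∩ Z) ∪ X) = {1, 2, 5, 9}

{1, 2, 5, 9}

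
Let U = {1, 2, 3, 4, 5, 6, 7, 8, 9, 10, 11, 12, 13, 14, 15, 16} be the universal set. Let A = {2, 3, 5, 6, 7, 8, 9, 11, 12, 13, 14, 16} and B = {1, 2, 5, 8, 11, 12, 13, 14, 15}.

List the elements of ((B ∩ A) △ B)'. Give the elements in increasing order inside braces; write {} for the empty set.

{2, 3, 4, 5, 6, 7, 8, 9, 10, 11, 12, 13, 14, 16}

B ∩ A = {2, 5, 8, 11, 12, 13, 14}
(B ∩ A) △ B = {1, 15}
((B ∩ A) △ B)' = {2, 3, 4, 5, 6, 7, 8, 9, 10, 11, 12, 13, 14, 16}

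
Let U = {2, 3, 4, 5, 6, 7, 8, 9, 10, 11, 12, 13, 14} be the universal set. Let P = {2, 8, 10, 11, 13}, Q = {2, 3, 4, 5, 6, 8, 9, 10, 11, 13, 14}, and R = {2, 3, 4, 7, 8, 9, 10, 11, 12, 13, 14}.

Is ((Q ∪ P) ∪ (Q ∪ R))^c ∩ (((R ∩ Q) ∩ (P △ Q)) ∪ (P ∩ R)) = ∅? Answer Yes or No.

Q ∪ P = {2, 3, 4, 5, 6, 8, 9, 10, 11, 13, 14}
Q ∪ R = {2, 3, 4, 5, 6, 7, 8, 9, 10, 11, 12, 13, 14}
(Q ∪ P) ∪ (Q ∪ R) = {2, 3, 4, 5, 6, 7, 8, 9, 10, 11, 12, 13, 14}
((Q ∪ P) ∪ (Q ∪ R))^c = {}
R ∩ Q = {2, 3, 4, 8, 9, 10, 11, 13, 14}
P △ Q = {3, 4, 5, 6, 9, 14}
(R ∩ Q) ∩ (P △ Q) = {3, 4, 9, 14}
P ∩ R = {2, 8, 10, 11, 13}
((R ∩ Q) ∩ (P △ Q)) ∪ (P ∩ R) = {2, 3, 4, 8, 9, 10, 11, 13, 14}
{} and {2, 3, 4, 8, 9, 10, 11, 13, 14} share no elements.

Yes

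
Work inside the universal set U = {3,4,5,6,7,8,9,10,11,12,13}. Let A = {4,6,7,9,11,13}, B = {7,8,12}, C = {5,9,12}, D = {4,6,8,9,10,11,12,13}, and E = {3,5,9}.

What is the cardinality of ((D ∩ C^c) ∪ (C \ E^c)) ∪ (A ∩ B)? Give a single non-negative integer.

C^c = {3,4,6,7,8,10,11,13}
D ∩ C^c = {4,6,8,10,11,13}
E^c = {4,6,7,8,10,11,12,13}
C \ E^c = {5,9}
(D ∩ C^c) ∪ (C \ E^c) = {4,5,6,8,9,10,11,13}
A ∩ B = {7}
((D ∩ C^c) ∪ (C \ E^c)) ∪ (A ∩ B) = {4,5,6,7,8,9,10,11,13}
|((D ∩ C^c) ∪ (C \ E^c)) ∪ (A ∩ B)| = 9

9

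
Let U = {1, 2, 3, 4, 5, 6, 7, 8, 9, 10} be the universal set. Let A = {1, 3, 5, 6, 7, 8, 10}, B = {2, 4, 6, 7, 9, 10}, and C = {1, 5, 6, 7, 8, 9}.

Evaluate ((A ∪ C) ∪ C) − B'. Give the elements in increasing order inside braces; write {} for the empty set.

A ∪ C = {1, 3, 5, 6, 7, 8, 9, 10}
(A ∪ C) ∪ C = {1, 3, 5, 6, 7, 8, 9, 10}
B' = {1, 3, 5, 8}
((A ∪ C) ∪ C) − B' = {6, 7, 9, 10}

{6, 7, 9, 10}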